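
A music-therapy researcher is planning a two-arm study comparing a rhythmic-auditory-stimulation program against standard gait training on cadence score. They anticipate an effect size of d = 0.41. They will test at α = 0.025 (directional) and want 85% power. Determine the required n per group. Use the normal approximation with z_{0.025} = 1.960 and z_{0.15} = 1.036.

n = 107 per group

For two independent groups with equal n: n = 2·((z_{α} + z_β) / d)².
z_{α} + z_β = 1.960 + 1.036 = 2.996.
n = 2 × (2.996 / 0.41)² = 2 × 7.307² = 2 × 53.40 = 106.8.
Round up to the next whole participant.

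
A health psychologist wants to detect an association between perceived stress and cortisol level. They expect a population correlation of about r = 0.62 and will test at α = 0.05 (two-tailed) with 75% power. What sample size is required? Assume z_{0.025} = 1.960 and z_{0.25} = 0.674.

n = 17

Fisher's z: C = ½·ln((1+r)/(1−r)) = ½·ln(4.2632) = 0.7250.
n = ((z_{α/2} + z_β)/C)² + 3.
(1.960 + 0.674) / 0.7250 = 2.634 / 0.7250 = 3.633.
n = 3.633² + 3 = 13.20 + 3 = 16.2.
Round up.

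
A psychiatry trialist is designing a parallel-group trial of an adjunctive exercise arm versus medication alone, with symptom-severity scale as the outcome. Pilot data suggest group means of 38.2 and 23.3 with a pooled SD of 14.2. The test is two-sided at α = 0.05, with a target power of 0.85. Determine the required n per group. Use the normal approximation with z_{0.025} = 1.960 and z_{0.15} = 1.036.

Cohen's d = |M₁ − M₂| / SD_pooled = |38.2 − 23.3| / 14.2 = 14.9 / 14.2 = 1.049.
For two independent groups with equal n: n = 2·((z_{α/2} + z_β) / d)².
z_{α/2} + z_β = 1.960 + 1.036 = 2.996.
n = 2 × (2.996 / 1.049)² = 2 × 2.856² = 2 × 8.16 = 16.3.
Round up to the next whole participant.

n = 17 per group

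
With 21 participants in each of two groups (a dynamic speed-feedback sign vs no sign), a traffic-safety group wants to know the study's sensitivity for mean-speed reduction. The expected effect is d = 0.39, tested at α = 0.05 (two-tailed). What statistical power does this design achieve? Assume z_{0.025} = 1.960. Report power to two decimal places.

For two equal groups, power = Φ(d·√(n/2) − z_{α/2}).
d·√(n/2) = 0.39 × √(21/2) = 0.39 × 3.240 = 1.264.
z_β = 1.264 − 1.960 = -0.696.
Power = Φ(-0.696) = 0.243.

power ≈ 0.24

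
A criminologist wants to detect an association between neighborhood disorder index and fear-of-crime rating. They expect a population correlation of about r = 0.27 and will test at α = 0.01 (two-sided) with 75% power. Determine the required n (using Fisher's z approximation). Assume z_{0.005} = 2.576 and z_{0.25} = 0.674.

Fisher's z: C = ½·ln((1+r)/(1−r)) = ½·ln(1.7397) = 0.2769.
n = ((z_{α/2} + z_β)/C)² + 3.
(2.576 + 0.674) / 0.2769 = 3.250 / 0.2769 = 11.737.
n = 11.737² + 3 = 137.76 + 3 = 140.8.
Round up.

n = 141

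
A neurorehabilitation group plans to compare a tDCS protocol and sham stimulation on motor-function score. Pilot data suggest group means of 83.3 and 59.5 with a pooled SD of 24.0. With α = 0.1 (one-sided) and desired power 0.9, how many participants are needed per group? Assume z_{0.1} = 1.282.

Cohen's d = |M₁ − M₂| / SD_pooled = |83.3 − 59.5| / 24.0 = 23.8 / 24.0 = 0.992.
For two independent groups with equal n: n = 2·((z_{α} + z_β) / d)².
z_{α} + z_β = 1.282 + 1.282 = 2.564.
n = 2 × (2.564 / 0.992)² = 2 × 2.585² = 2 × 6.68 = 13.4.
Round up to the next whole participant.

n = 14 per group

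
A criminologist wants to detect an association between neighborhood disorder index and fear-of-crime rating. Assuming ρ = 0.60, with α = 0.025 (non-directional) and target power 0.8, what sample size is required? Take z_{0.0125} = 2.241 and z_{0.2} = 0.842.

Fisher's z: C = ½·ln((1+r)/(1−r)) = ½·ln(4.0000) = 0.6931.
n = ((z_{α/2} + z_β)/C)² + 3.
(2.241 + 0.842) / 0.6931 = 3.083 / 0.6931 = 4.448.
n = 4.448² + 3 = 19.79 + 3 = 22.8.
Round up.

n = 23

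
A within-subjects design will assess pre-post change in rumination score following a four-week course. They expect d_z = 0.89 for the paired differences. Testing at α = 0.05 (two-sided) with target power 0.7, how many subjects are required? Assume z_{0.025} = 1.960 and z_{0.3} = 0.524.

For a paired (one-sample on differences) test: n = ((z_{α/2} + z_β) / d)².
z_{α/2} + z_β = 1.960 + 0.524 = 2.484.
n = (2.484 / 0.89)² = 2.791² = 7.79.
Round up.

n = 8 pairs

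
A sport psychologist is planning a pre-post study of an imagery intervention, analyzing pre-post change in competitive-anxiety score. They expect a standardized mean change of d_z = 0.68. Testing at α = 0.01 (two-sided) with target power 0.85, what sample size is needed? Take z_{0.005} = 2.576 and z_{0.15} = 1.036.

For a paired (one-sample on differences) test: n = ((z_{α/2} + z_β) / d)².
z_{α/2} + z_β = 2.576 + 1.036 = 3.612.
n = (3.612 / 0.68)² = 5.312² = 28.21.
Round up.

n = 29 pairs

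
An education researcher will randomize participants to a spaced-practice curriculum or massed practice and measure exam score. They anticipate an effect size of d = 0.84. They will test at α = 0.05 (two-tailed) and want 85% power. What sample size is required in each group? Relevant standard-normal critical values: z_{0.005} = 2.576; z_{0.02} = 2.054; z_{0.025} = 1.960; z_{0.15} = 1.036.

For two independent groups with equal n: n = 2·((z_{α/2} + z_β) / d)².
z_{α/2} + z_β = 1.960 + 1.036 = 2.996.
n = 2 × (2.996 / 0.84)² = 2 × 3.567² = 2 × 12.72 = 25.4.
Round up to the next whole participant.

n = 26 per group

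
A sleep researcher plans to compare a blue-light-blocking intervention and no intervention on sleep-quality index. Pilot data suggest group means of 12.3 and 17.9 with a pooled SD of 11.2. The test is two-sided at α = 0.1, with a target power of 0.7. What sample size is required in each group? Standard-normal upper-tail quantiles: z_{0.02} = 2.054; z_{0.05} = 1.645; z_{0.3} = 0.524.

n = 38 per group

Cohen's d = |M₁ − M₂| / SD_pooled = |12.3 − 17.9| / 11.2 = 5.6 / 11.2 = 0.500.
For two independent groups with equal n: n = 2·((z_{α/2} + z_β) / d)².
z_{α/2} + z_β = 1.645 + 0.524 = 2.169.
n = 2 × (2.169 / 0.500)² = 2 × 4.338² = 2 × 18.82 = 37.6.
Round up to the next whole participant.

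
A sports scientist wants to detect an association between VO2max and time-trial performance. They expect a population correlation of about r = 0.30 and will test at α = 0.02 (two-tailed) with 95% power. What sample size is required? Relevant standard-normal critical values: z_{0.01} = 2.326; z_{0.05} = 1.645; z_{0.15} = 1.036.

Fisher's z: C = ½·ln((1+r)/(1−r)) = ½·ln(1.8571) = 0.3095.
n = ((z_{α/2} + z_β)/C)² + 3.
(2.326 + 1.645) / 0.3095 = 3.971 / 0.3095 = 12.830.
n = 12.830² + 3 = 164.62 + 3 = 167.6.
Round up.

n = 168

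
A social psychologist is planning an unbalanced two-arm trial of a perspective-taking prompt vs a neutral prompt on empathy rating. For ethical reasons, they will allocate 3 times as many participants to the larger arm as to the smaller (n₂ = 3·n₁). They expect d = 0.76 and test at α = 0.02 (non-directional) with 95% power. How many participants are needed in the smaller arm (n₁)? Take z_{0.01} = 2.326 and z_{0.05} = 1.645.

With allocation ratio k = n₂/n₁ = 3, Var(x̄₁−x̄₂) = σ²(1/n₁ + 1/(k·n₁)) = σ²·(k+1)/(k·n₁).
So n₁ = (1 + 1/k)·((z_{α/2} + z_β)/d)² = 1.333 × (3.971/0.76)².
n₁ = 1.333 × 27.30 = 36.4.
Round up: n₁ = 37, giving n₂ = 3 × 37 = 111.

n₁ = 37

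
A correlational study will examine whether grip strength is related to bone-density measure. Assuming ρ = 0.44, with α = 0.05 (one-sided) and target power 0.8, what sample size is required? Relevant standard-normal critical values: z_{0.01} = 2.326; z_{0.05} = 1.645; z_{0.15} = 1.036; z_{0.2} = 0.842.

Fisher's z: C = ½·ln((1+r)/(1−r)) = ½·ln(2.5714) = 0.4722.
n = ((z_{α} + z_β)/C)² + 3.
(1.645 + 0.842) / 0.4722 = 2.487 / 0.4722 = 5.267.
n = 5.267² + 3 = 27.74 + 3 = 30.7.
Round up.

n = 31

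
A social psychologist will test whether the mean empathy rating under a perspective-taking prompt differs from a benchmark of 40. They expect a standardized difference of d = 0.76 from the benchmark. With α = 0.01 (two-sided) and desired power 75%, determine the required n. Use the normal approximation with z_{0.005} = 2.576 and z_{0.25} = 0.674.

For a one-sample test: n = ((z_{α/2} + z_β) / d)².
z_{α/2} + z_β = 2.576 + 0.674 = 3.250.
n = (3.250 / 0.76)² = 4.276² = 18.29.
Round up.

n = 19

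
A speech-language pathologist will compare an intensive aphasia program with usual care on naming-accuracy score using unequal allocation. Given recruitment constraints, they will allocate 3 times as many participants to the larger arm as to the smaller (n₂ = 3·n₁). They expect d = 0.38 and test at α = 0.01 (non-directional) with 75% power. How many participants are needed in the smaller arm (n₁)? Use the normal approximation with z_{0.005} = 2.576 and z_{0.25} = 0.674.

n₁ = 98

With allocation ratio k = n₂/n₁ = 3, Var(x̄₁−x̄₂) = σ²(1/n₁ + 1/(k·n₁)) = σ²·(k+1)/(k·n₁).
So n₁ = (1 + 1/k)·((z_{α/2} + z_β)/d)² = 1.333 × (3.250/0.38)².
n₁ = 1.333 × 73.15 = 97.5.
Round up: n₁ = 98, giving n₂ = 3 × 98 = 294.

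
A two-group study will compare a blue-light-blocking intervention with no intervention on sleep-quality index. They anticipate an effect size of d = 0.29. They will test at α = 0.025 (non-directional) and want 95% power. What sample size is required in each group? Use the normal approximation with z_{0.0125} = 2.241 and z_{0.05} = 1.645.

n = 360 per group

For two independent groups with equal n: n = 2·((z_{α/2} + z_β) / d)².
z_{α/2} + z_β = 2.241 + 1.645 = 3.886.
n = 2 × (3.886 / 0.29)² = 2 × 13.400² = 2 × 179.56 = 359.1.
Round up to the next whole participant.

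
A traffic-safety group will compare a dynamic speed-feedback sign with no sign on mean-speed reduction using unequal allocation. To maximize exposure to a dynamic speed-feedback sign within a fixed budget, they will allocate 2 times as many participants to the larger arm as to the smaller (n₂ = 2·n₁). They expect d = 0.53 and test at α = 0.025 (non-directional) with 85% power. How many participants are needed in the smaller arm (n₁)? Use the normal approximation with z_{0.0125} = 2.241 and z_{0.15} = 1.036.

n₁ = 58

With allocation ratio k = n₂/n₁ = 2, Var(x̄₁−x̄₂) = σ²(1/n₁ + 1/(k·n₁)) = σ²·(k+1)/(k·n₁).
So n₁ = (1 + 1/k)·((z_{α/2} + z_β)/d)² = 1.500 × (3.277/0.53)².
n₁ = 1.500 × 38.23 = 57.3.
Round up: n₁ = 58, giving n₂ = 2 × 58 = 116.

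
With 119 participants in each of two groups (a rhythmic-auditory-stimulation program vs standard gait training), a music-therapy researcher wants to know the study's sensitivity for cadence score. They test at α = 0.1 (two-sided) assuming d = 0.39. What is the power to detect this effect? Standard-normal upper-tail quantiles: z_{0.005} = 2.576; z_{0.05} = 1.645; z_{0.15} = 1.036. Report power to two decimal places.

For two equal groups, power = Φ(d·√(n/2) − z_{α/2}).
d·√(n/2) = 0.39 × √(119/2) = 0.39 × 7.714 = 3.008.
z_β = 3.008 − 1.645 = 1.363.
Power = Φ(1.363) = 0.914.

power ≈ 0.91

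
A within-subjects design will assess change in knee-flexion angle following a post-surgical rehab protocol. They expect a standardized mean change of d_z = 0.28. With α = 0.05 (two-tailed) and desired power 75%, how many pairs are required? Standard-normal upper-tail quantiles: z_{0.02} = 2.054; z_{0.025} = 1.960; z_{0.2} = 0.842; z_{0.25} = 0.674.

n = 89 pairs

For a paired (one-sample on differences) test: n = ((z_{α/2} + z_β) / d)².
z_{α/2} + z_β = 1.960 + 0.674 = 2.634.
n = (2.634 / 0.28)² = 9.407² = 88.49.
Round up.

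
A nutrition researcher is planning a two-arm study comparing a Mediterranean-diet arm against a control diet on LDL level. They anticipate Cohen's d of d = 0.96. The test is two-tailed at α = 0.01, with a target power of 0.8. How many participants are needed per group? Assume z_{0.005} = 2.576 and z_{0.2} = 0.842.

n = 26 per group

For two independent groups with equal n: n = 2·((z_{α/2} + z_β) / d)².
z_{α/2} + z_β = 2.576 + 0.842 = 3.418.
n = 2 × (3.418 / 0.96)² = 2 × 3.560² = 2 × 12.68 = 25.4.
Round up to the next whole participant.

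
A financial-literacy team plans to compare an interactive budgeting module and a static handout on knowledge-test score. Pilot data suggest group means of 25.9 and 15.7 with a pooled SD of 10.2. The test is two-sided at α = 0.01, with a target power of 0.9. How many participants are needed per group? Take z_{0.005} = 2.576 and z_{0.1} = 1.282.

Cohen's d = |M₁ − M₂| / SD_pooled = |25.9 − 15.7| / 10.2 = 10.2 / 10.2 = 1.000.
For two independent groups with equal n: n = 2·((z_{α/2} + z_β) / d)².
z_{α/2} + z_β = 2.576 + 1.282 = 3.858.
n = 2 × (3.858 / 1.000)² = 2 × 3.858² = 2 × 14.88 = 29.8.
Round up to the next whole participant.

n = 30 per group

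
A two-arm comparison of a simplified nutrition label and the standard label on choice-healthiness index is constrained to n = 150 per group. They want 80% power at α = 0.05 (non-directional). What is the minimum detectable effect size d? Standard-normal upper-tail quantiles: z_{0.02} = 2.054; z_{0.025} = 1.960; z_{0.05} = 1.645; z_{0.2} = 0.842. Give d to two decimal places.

For two independent groups of n = 150 each: d_min = (z_{α/2} + z_β)·√(2/n).
z-sum = 1.960 + 0.842 = 2.802.
d_min = 2.802 × √(2/150) = 2.802 × 0.1155 = 0.324.

d_min ≈ 0.32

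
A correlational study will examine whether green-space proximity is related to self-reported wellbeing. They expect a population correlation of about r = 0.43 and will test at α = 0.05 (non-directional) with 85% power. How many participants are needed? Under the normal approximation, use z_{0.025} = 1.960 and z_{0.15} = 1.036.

Fisher's z: C = ½·ln((1+r)/(1−r)) = ½·ln(2.5088) = 0.4599.
n = ((z_{α/2} + z_β)/C)² + 3.
(1.960 + 1.036) / 0.4599 = 2.996 / 0.4599 = 6.514.
n = 6.514² + 3 = 42.44 + 3 = 45.4.
Round up.

n = 46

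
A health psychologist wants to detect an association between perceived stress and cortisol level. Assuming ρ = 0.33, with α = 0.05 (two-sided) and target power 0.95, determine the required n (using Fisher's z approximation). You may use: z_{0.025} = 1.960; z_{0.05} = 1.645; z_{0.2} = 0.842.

n = 114

Fisher's z: C = ½·ln((1+r)/(1−r)) = ½·ln(1.9851) = 0.3428.
n = ((z_{α/2} + z_β)/C)² + 3.
(1.960 + 1.645) / 0.3428 = 3.605 / 0.3428 = 10.516.
n = 10.516² + 3 = 110.59 + 3 = 113.6.
Round up.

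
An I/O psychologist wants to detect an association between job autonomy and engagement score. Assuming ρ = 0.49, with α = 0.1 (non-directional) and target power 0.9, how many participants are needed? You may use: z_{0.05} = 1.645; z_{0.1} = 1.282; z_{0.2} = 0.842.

n = 33

Fisher's z: C = ½·ln((1+r)/(1−r)) = ½·ln(2.9216) = 0.5361.
n = ((z_{α/2} + z_β)/C)² + 3.
(1.645 + 1.282) / 0.5361 = 2.927 / 0.5361 = 5.460.
n = 5.460² + 3 = 29.81 + 3 = 32.8.
Round up.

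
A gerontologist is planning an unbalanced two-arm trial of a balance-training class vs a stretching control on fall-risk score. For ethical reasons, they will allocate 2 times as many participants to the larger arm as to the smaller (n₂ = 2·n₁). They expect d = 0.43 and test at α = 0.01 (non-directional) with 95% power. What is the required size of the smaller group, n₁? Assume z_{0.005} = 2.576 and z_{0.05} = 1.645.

n₁ = 145

With allocation ratio k = n₂/n₁ = 2, Var(x̄₁−x̄₂) = σ²(1/n₁ + 1/(k·n₁)) = σ²·(k+1)/(k·n₁).
So n₁ = (1 + 1/k)·((z_{α/2} + z_β)/d)² = 1.500 × (4.221/0.43)².
n₁ = 1.500 × 96.36 = 144.5.
Round up: n₁ = 145, giving n₂ = 2 × 145 = 290.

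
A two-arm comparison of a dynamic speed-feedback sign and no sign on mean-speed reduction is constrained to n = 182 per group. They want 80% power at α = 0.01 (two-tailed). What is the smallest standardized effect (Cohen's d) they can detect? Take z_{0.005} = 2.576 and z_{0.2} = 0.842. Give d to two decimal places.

For two independent groups of n = 182 each: d_min = (z_{α/2} + z_β)·√(2/n).
z-sum = 2.576 + 0.842 = 3.418.
d_min = 3.418 × √(2/182) = 3.418 × 0.1048 = 0.358.

d_min ≈ 0.36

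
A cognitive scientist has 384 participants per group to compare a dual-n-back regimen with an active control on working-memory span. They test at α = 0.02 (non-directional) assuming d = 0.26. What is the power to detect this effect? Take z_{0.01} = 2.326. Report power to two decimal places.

power ≈ 0.90

For two equal groups, power = Φ(d·√(n/2) − z_{α/2}).
d·√(n/2) = 0.26 × √(384/2) = 0.26 × 13.856 = 3.603.
z_β = 3.603 − 2.326 = 1.277.
Power = Φ(1.277) = 0.899.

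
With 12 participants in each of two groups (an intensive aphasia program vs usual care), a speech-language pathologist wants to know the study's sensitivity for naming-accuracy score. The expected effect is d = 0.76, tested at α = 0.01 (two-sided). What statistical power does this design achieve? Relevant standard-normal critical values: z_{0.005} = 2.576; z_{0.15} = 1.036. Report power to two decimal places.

power ≈ 0.24

For two equal groups, power = Φ(d·√(n/2) − z_{α/2}).
d·√(n/2) = 0.76 × √(12/2) = 0.76 × 2.449 = 1.862.
z_β = 1.862 − 2.576 = -0.714.
Power = Φ(-0.714) = 0.237.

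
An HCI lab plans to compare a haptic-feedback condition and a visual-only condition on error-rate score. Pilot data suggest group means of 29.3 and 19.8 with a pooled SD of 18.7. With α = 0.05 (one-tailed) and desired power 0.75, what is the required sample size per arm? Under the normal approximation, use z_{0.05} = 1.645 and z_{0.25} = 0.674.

n = 42 per group

Cohen's d = |M₁ − M₂| / SD_pooled = |29.3 − 19.8| / 18.7 = 9.5 / 18.7 = 0.508.
For two independent groups with equal n: n = 2·((z_{α} + z_β) / d)².
z_{α} + z_β = 1.645 + 0.674 = 2.319.
n = 2 × (2.319 / 0.508)² = 2 × 4.565² = 2 × 20.84 = 41.7.
Round up to the next whole participant.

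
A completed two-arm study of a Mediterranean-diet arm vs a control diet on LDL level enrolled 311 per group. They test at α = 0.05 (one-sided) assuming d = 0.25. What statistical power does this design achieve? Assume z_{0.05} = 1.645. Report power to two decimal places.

power ≈ 0.93

For two equal groups, power = Φ(d·√(n/2) − z_{α}).
d·√(n/2) = 0.25 × √(311/2) = 0.25 × 12.470 = 3.117.
z_β = 3.117 − 1.645 = 1.472.
Power = Φ(1.472) = 0.930.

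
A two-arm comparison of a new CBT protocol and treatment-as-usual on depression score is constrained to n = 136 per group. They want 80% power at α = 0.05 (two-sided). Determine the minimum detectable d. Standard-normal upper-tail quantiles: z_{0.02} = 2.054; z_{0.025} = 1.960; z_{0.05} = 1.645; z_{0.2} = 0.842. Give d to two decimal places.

For two independent groups of n = 136 each: d_min = (z_{α/2} + z_β)·√(2/n).
z-sum = 1.960 + 0.842 = 2.802.
d_min = 2.802 × √(2/136) = 2.802 × 0.1213 = 0.340.

d_min ≈ 0.34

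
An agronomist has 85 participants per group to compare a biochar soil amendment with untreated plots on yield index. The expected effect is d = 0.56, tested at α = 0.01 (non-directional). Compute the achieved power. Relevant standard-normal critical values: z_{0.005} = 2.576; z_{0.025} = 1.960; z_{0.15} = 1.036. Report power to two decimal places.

For two equal groups, power = Φ(d·√(n/2) − z_{α/2}).
d·√(n/2) = 0.56 × √(85/2) = 0.56 × 6.519 = 3.651.
z_β = 3.651 − 2.576 = 1.075.
Power = Φ(1.075) = 0.859.

power ≈ 0.86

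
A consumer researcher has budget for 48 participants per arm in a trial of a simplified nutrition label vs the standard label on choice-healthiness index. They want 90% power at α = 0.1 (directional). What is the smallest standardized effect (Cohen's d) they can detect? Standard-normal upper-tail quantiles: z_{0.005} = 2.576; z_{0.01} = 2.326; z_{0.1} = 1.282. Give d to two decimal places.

d_min ≈ 0.52

For two independent groups of n = 48 each: d_min = (z_{α} + z_β)·√(2/n).
z-sum = 1.282 + 1.282 = 2.564.
d_min = 2.564 × √(2/48) = 2.564 × 0.2041 = 0.523.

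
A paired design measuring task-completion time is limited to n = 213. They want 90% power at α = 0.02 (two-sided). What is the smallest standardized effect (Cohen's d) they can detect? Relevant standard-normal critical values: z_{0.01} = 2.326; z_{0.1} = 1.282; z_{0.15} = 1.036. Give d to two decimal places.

For a single sample (or paired design) of n = 213: d_min = (z_{α/2} + z_β)/√n.
z-sum = 2.326 + 1.282 = 3.608.
d_min = 3.608 / √213 = 3.608 / 14.595 = 0.247.

d_min ≈ 0.25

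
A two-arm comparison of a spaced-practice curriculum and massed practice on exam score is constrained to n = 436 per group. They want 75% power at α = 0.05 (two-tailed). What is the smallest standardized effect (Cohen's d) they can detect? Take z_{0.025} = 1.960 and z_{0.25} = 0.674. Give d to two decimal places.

For two independent groups of n = 436 each: d_min = (z_{α/2} + z_β)·√(2/n).
z-sum = 1.960 + 0.674 = 2.634.
d_min = 2.634 × √(2/436) = 2.634 × 0.0677 = 0.178.

d_min ≈ 0.18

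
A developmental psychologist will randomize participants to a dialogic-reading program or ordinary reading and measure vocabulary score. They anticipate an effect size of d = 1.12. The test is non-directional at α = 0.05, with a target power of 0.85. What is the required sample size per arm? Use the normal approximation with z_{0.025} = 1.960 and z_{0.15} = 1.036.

n = 15 per group

For two independent groups with equal n: n = 2·((z_{α/2} + z_β) / d)².
z_{α/2} + z_β = 1.960 + 1.036 = 2.996.
n = 2 × (2.996 / 1.12)² = 2 × 2.675² = 2 × 7.16 = 14.3.
Round up to the next whole participant.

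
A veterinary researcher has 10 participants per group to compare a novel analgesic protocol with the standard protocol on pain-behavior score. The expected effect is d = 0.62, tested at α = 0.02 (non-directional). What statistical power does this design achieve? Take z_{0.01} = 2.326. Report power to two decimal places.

power ≈ 0.17

For two equal groups, power = Φ(d·√(n/2) − z_{α/2}).
d·√(n/2) = 0.62 × √(10/2) = 0.62 × 2.236 = 1.386.
z_β = 1.386 − 2.326 = -0.940.
Power = Φ(-0.940) = 0.174.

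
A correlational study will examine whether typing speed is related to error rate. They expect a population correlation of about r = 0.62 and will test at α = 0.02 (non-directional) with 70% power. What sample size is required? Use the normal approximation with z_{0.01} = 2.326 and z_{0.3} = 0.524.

n = 19

Fisher's z: C = ½·ln((1+r)/(1−r)) = ½·ln(4.2632) = 0.7250.
n = ((z_{α/2} + z_β)/C)² + 3.
(2.326 + 0.524) / 0.7250 = 2.850 / 0.7250 = 3.931.
n = 3.931² + 3 = 15.45 + 3 = 18.5.
Round up.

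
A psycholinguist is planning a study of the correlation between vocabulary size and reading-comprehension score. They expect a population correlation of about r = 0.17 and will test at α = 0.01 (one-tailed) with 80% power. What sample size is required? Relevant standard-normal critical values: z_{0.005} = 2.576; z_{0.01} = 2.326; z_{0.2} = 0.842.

n = 344

Fisher's z: C = ½·ln((1+r)/(1−r)) = ½·ln(1.4096) = 0.1717.
n = ((z_{α} + z_β)/C)² + 3.
(2.326 + 0.842) / 0.1717 = 3.168 / 0.1717 = 18.451.
n = 18.451² + 3 = 340.43 + 3 = 343.4.
Round up.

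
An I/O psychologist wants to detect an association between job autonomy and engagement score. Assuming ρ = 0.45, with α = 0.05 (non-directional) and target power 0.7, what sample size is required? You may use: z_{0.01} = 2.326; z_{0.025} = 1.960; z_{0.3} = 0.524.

n = 30

Fisher's z: C = ½·ln((1+r)/(1−r)) = ½·ln(2.6364) = 0.4847.
n = ((z_{α/2} + z_β)/C)² + 3.
(1.960 + 0.524) / 0.4847 = 2.484 / 0.4847 = 5.125.
n = 5.125² + 3 = 26.26 + 3 = 29.3.
Round up.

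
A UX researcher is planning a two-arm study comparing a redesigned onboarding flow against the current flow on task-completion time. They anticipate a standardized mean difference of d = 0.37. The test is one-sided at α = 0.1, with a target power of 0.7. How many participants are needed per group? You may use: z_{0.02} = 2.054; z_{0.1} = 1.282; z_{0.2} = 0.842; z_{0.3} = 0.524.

n = 48 per group

For two independent groups with equal n: n = 2·((z_{α} + z_β) / d)².
z_{α} + z_β = 1.282 + 0.524 = 1.806.
n = 2 × (1.806 / 0.37)² = 2 × 4.881² = 2 × 23.82 = 47.6.
Round up to the next whole participant.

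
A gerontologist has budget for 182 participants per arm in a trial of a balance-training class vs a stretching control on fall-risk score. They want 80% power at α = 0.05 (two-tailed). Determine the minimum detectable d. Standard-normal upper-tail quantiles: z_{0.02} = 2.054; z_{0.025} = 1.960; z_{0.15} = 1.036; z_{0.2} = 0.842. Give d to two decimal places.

For two independent groups of n = 182 each: d_min = (z_{α/2} + z_β)·√(2/n).
z-sum = 1.960 + 0.842 = 2.802.
d_min = 2.802 × √(2/182) = 2.802 × 0.1048 = 0.294.

d_min ≈ 0.29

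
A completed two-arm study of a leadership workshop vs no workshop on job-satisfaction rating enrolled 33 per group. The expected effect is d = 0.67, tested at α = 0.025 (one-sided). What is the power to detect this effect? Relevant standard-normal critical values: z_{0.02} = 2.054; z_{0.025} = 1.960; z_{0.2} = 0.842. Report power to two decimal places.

For two equal groups, power = Φ(d·√(n/2) − z_{α}).
d·√(n/2) = 0.67 × √(33/2) = 0.67 × 4.062 = 2.722.
z_β = 2.722 − 1.960 = 0.762.
Power = Φ(0.762) = 0.777.

power ≈ 0.78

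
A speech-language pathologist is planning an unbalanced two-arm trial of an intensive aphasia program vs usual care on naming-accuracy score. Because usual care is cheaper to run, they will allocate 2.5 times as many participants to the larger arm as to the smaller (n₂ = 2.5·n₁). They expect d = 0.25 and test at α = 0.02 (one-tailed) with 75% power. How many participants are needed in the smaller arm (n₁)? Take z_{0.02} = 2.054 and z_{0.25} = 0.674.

With allocation ratio k = n₂/n₁ = 2.5, Var(x̄₁−x̄₂) = σ²(1/n₁ + 1/(k·n₁)) = σ²·(k+1)/(k·n₁).
So n₁ = (1 + 1/k)·((z_{α} + z_β)/d)² = 1.400 × (2.728/0.25)².
n₁ = 1.400 × 119.07 = 166.7.
Round up: n₁ = 167, giving n₂ = ⌈2.5 × 167⌉ = ⌈417.5⌉ = 418.

n₁ = 167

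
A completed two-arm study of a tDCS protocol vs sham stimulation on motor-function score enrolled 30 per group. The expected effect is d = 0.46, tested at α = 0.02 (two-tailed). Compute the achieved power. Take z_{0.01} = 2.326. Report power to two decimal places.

power ≈ 0.29

For two equal groups, power = Φ(d·√(n/2) − z_{α/2}).
d·√(n/2) = 0.46 × √(30/2) = 0.46 × 3.873 = 1.782.
z_β = 1.782 − 2.326 = -0.544.
Power = Φ(-0.544) = 0.293.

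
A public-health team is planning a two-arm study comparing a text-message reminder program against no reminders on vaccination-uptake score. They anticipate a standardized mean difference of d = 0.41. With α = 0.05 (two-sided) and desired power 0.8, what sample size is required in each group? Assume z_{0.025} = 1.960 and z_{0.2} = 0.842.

n = 94 per group

For two independent groups with equal n: n = 2·((z_{α/2} + z_β) / d)².
z_{α/2} + z_β = 1.960 + 0.842 = 2.802.
n = 2 × (2.802 / 0.41)² = 2 × 6.834² = 2 × 46.71 = 93.4.
Round up to the next whole participant.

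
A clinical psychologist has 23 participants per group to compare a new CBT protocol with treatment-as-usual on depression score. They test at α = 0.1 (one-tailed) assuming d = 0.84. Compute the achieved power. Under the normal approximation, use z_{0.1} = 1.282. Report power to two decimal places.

For two equal groups, power = Φ(d·√(n/2) − z_{α}).
d·√(n/2) = 0.84 × √(23/2) = 0.84 × 3.391 = 2.849.
z_β = 2.849 − 1.282 = 1.567.
Power = Φ(1.567) = 0.941.

power ≈ 0.94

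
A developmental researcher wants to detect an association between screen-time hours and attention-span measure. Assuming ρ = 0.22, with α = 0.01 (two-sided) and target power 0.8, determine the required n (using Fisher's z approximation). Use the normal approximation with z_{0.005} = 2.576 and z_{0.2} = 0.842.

n = 237

Fisher's z: C = ½·ln((1+r)/(1−r)) = ½·ln(1.5641) = 0.2237.
n = ((z_{α/2} + z_β)/C)² + 3.
(2.576 + 0.842) / 0.2237 = 3.418 / 0.2237 = 15.279.
n = 15.279² + 3 = 233.46 + 3 = 236.5.
Round up.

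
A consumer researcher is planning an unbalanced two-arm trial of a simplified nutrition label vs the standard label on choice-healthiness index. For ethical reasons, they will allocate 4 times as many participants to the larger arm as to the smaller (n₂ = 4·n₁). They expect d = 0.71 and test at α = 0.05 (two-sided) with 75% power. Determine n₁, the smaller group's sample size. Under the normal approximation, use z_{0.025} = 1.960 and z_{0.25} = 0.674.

n₁ = 18

With allocation ratio k = n₂/n₁ = 4, Var(x̄₁−x̄₂) = σ²(1/n₁ + 1/(k·n₁)) = σ²·(k+1)/(k·n₁).
So n₁ = (1 + 1/k)·((z_{α/2} + z_β)/d)² = 1.250 × (2.634/0.71)².
n₁ = 1.250 × 13.76 = 17.2.
Round up: n₁ = 18, giving n₂ = 4 × 18 = 72.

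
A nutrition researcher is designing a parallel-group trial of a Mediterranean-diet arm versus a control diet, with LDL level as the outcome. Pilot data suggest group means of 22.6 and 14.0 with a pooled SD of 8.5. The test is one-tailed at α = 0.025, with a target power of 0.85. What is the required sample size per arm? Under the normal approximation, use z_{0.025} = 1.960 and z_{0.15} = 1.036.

n = 18 per group

Cohen's d = |M₁ − M₂| / SD_pooled = |22.6 − 14.0| / 8.5 = 8.6 / 8.5 = 1.012.
For two independent groups with equal n: n = 2·((z_{α} + z_β) / d)².
z_{α} + z_β = 1.960 + 1.036 = 2.996.
n = 2 × (2.996 / 1.012)² = 2 × 2.960² = 2 × 8.76 = 17.5.
Round up to the next whole participant.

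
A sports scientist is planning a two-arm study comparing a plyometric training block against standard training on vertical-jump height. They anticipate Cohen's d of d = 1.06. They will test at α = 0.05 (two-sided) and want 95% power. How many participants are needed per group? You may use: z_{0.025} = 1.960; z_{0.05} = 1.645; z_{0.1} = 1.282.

n = 24 per group

For two independent groups with equal n: n = 2·((z_{α/2} + z_β) / d)².
z_{α/2} + z_β = 1.960 + 1.645 = 3.605.
n = 2 × (3.605 / 1.06)² = 2 × 3.401² = 2 × 11.57 = 23.1.
Round up to the next whole participant.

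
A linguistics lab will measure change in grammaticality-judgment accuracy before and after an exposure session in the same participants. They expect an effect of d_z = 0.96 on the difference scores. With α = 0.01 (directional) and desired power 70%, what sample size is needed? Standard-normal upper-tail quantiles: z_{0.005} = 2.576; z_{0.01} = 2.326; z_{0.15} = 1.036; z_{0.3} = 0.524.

n = 9 pairs

For a paired (one-sample on differences) test: n = ((z_{α} + z_β) / d)².
z_{α} + z_β = 2.326 + 0.524 = 2.850.
n = (2.850 / 0.96)² = 2.969² = 8.81.
Round up.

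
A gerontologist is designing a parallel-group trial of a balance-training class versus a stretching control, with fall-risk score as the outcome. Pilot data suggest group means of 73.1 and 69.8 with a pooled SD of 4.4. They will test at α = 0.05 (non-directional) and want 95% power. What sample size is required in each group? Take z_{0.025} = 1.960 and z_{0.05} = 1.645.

n = 47 per group

Cohen's d = |M₁ − M₂| / SD_pooled = |73.1 − 69.8| / 4.4 = 3.3 / 4.4 = 0.750.
For two independent groups with equal n: n = 2·((z_{α/2} + z_β) / d)².
z_{α/2} + z_β = 1.960 + 1.645 = 3.605.
n = 2 × (3.605 / 0.750)² = 2 × 4.807² = 2 × 23.10 = 46.2.
Round up to the next whole participant.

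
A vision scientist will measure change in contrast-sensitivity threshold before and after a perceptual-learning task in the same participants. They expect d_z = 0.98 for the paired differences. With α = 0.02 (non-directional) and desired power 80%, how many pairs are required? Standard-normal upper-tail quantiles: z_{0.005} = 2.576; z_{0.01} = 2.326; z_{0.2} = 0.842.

n = 11 pairs

For a paired (one-sample on differences) test: n = ((z_{α/2} + z_β) / d)².
z_{α/2} + z_β = 2.326 + 0.842 = 3.168.
n = (3.168 / 0.98)² = 3.233² = 10.45.
Round up.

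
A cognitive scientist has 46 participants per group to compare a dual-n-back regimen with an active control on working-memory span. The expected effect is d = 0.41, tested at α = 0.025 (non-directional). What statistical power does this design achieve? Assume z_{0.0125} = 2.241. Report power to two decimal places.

power ≈ 0.39

For two equal groups, power = Φ(d·√(n/2) − z_{α/2}).
d·√(n/2) = 0.41 × √(46/2) = 0.41 × 4.796 = 1.966.
z_β = 1.966 − 2.241 = -0.275.
Power = Φ(-0.275) = 0.392.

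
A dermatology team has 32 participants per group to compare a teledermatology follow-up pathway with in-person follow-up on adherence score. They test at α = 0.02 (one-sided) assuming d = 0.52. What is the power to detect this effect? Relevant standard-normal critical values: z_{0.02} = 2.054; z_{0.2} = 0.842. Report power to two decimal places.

power ≈ 0.51

For two equal groups, power = Φ(d·√(n/2) − z_{α}).
d·√(n/2) = 0.52 × √(32/2) = 0.52 × 4.000 = 2.080.
z_β = 2.080 − 2.054 = 0.026.
Power = Φ(0.026) = 0.510.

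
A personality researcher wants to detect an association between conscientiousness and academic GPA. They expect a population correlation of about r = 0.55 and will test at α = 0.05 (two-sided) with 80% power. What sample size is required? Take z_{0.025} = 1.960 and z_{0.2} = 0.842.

Fisher's z: C = ½·ln((1+r)/(1−r)) = ½·ln(3.4444) = 0.6184.
n = ((z_{α/2} + z_β)/C)² + 3.
(1.960 + 0.842) / 0.6184 = 2.802 / 0.6184 = 4.531.
n = 4.531² + 3 = 20.53 + 3 = 23.5.
Round up.

n = 24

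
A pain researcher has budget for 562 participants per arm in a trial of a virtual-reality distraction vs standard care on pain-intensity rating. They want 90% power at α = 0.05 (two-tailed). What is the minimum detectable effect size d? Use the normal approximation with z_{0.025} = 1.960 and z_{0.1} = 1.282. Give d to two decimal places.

For two independent groups of n = 562 each: d_min = (z_{α/2} + z_β)·√(2/n).
z-sum = 1.960 + 1.282 = 3.242.
d_min = 3.242 × √(2/562) = 3.242 × 0.0597 = 0.193.

d_min ≈ 0.19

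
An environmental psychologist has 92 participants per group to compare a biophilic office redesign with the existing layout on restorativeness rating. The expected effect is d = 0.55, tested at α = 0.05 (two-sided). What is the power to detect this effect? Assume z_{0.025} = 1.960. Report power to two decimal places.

For two equal groups, power = Φ(d·√(n/2) − z_{α/2}).
d·√(n/2) = 0.55 × √(92/2) = 0.55 × 6.782 = 3.730.
z_β = 3.730 − 1.960 = 1.770.
Power = Φ(1.770) = 0.962.

power ≈ 0.96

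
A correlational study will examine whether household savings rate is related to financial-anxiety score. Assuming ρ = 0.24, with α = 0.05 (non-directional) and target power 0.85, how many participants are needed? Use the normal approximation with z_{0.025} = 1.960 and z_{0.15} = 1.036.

Fisher's z: C = ½·ln((1+r)/(1−r)) = ½·ln(1.6316) = 0.2448.
n = ((z_{α/2} + z_β)/C)² + 3.
(1.960 + 1.036) / 0.2448 = 2.996 / 0.2448 = 12.239.
n = 12.239² + 3 = 149.78 + 3 = 152.8.
Round up.

n = 153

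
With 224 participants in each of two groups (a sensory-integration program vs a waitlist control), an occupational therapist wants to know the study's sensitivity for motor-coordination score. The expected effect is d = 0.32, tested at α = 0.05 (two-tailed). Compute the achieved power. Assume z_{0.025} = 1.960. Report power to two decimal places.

power ≈ 0.92

For two equal groups, power = Φ(d·√(n/2) − z_{α/2}).
d·√(n/2) = 0.32 × √(224/2) = 0.32 × 10.583 = 3.387.
z_β = 3.387 − 1.960 = 1.427.
Power = Φ(1.427) = 0.923.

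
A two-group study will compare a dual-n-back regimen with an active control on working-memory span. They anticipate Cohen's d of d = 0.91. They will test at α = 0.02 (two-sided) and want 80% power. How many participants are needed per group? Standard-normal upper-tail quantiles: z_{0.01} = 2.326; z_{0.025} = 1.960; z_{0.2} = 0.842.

n = 25 per group

For two independent groups with equal n: n = 2·((z_{α/2} + z_β) / d)².
z_{α/2} + z_β = 2.326 + 0.842 = 3.168.
n = 2 × (3.168 / 0.91)² = 2 × 3.481² = 2 × 12.12 = 24.2.
Round up to the next whole participant.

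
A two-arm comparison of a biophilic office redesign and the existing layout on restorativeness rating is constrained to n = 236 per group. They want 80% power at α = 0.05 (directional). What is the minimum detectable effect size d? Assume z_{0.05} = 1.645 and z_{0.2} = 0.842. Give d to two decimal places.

For two independent groups of n = 236 each: d_min = (z_{α} + z_β)·√(2/n).
z-sum = 1.645 + 0.842 = 2.487.
d_min = 2.487 × √(2/236) = 2.487 × 0.0921 = 0.229.

d_min ≈ 0.23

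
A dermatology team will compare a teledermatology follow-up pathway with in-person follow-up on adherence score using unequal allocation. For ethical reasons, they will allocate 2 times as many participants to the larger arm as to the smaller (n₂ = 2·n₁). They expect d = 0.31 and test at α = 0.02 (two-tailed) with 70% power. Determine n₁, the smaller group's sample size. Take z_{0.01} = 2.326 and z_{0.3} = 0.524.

With allocation ratio k = n₂/n₁ = 2, Var(x̄₁−x̄₂) = σ²(1/n₁ + 1/(k·n₁)) = σ²·(k+1)/(k·n₁).
So n₁ = (1 + 1/k)·((z_{α/2} + z_β)/d)² = 1.500 × (2.850/0.31)².
n₁ = 1.500 × 84.52 = 126.8.
Round up: n₁ = 127, giving n₂ = 2 × 127 = 254.

n₁ = 127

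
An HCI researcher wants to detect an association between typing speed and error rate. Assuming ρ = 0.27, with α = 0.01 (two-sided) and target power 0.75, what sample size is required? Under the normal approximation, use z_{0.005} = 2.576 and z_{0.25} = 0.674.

n = 141

Fisher's z: C = ½·ln((1+r)/(1−r)) = ½·ln(1.7397) = 0.2769.
n = ((z_{α/2} + z_β)/C)² + 3.
(2.576 + 0.674) / 0.2769 = 3.250 / 0.2769 = 11.737.
n = 11.737² + 3 = 137.76 + 3 = 140.8.
Round up.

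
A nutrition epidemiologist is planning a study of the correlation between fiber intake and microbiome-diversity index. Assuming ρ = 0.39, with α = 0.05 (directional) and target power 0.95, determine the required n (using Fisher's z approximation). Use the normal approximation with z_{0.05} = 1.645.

n = 67

Fisher's z: C = ½·ln((1+r)/(1−r)) = ½·ln(2.2787) = 0.4118.
n = ((z_{α} + z_β)/C)² + 3.
(1.645 + 1.645) / 0.4118 = 3.290 / 0.4118 = 7.989.
n = 7.989² + 3 = 63.83 + 3 = 66.8.
Round up.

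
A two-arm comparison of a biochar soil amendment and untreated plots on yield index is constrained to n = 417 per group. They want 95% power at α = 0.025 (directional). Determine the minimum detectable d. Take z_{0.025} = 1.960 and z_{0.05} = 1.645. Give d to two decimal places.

For two independent groups of n = 417 each: d_min = (z_{α} + z_β)·√(2/n).
z-sum = 1.960 + 1.645 = 3.605.
d_min = 3.605 × √(2/417) = 3.605 × 0.0693 = 0.250.

d_min ≈ 0.25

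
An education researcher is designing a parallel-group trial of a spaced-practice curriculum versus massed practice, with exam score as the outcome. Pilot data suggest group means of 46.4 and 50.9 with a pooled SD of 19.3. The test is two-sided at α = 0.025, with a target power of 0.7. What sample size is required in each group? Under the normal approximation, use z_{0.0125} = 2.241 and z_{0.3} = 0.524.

Cohen's d = |M₁ − M₂| / SD_pooled = |46.4 − 50.9| / 19.3 = 4.5 / 19.3 = 0.233.
For two independent groups with equal n: n = 2·((z_{α/2} + z_β) / d)².
z_{α/2} + z_β = 2.241 + 0.524 = 2.765.
n = 2 × (2.765 / 0.233)² = 2 × 11.867² = 2 × 140.82 = 281.6.
Round up to the next whole participant.

n = 282 per group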